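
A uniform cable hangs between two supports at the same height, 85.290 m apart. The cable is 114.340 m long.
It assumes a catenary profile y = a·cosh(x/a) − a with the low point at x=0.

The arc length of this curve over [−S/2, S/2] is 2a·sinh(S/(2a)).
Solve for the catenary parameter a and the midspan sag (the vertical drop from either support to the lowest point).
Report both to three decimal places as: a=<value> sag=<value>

seed: a₀ = √(S³/(24(L−S))) = √(85.290³/(24·29.050)) = 29.831046
iter 1: u=1.429551  f(a)=+3.117e+00  f'(a)=-2.376e+00  a ← 29.831046 − (+3.117e+00/-2.376e+00) = 31.142991
iter 2: u=1.369329  f(a)=+2.174e-01  f'(a)=-2.055e+00  a ← 31.142991 − (+2.174e-01/-2.055e+00) = 31.248793
iter 3: u=1.364693  f(a)=+1.233e-03  f'(a)=-2.032e+00  a ← 31.248793 − (+1.233e-03/-2.032e+00) = 31.249400
iter 4: u=1.364666  f(a)=+4.017e-08  f'(a)=-2.032e+00  a ← 31.249400 − (+4.017e-08/-2.032e+00) = 31.249400
iter 5: u=1.364666  f(a)=+0.000e+00  f'(a)=-2.032e+00  a ← 31.249400 − (+0.000e+00/-2.032e+00) = 31.249400
converged: |Δa| < 1e-12 after 5 iterations
sag = a·(cosh(S/(2a)) − 1) = 31.249400·(cosh(1.364666) − 1) = 33.903757
T_max/T_min = cosh(S/(2a)) = 2.084941

a=31.249 sag=33.904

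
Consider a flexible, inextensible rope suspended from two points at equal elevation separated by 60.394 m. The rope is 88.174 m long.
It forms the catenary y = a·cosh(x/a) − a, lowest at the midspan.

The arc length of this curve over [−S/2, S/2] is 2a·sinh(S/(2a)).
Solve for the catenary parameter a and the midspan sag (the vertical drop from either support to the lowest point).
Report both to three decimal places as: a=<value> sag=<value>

a=19.318 sag=28.816

seed: a₀ = √(S³/(24(L−S))) = √(60.394³/(24·27.780)) = 18.176864
iter 1: u=1.661288  f(a)=+4.095e+00  f'(a)=-3.988e+00  a ← 18.176864 − (+4.095e+00/-3.988e+00) = 19.203824
iter 2: u=1.572447  f(a)=+3.727e-01  f'(a)=-3.292e+00  a ← 19.203824 − (+3.727e-01/-3.292e+00) = 19.317032
iter 3: u=1.563232  f(a)=+3.769e-03  f'(a)=-3.226e+00  a ← 19.317032 − (+3.769e-03/-3.226e+00) = 19.318200
iter 4: u=1.563137  f(a)=+3.942e-07  f'(a)=-3.225e+00  a ← 19.318200 − (+3.942e-07/-3.225e+00) = 19.318200
iter 5: u=1.563137  f(a)=+2.842e-14  f'(a)=-3.225e+00  a ← 19.318200 − (+2.842e-14/-3.225e+00) = 19.318200
converged: |Δa| < 1e-12 after 5 iterations
sag = a·(cosh(S/(2a)) − 1) = 19.318200·(cosh(1.563137) − 1) = 28.815534
T_max/T_min = cosh(S/(2a)) = 2.491626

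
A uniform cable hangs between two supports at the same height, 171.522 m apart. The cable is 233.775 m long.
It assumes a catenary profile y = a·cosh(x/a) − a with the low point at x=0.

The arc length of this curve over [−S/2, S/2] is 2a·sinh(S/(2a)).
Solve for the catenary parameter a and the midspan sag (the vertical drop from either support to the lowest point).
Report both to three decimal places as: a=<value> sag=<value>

seed: a₀ = √(S³/(24(L−S))) = √(171.522³/(24·62.253)) = 58.115768
iter 1: u=1.475692  f(a)=+7.141e+00  f'(a)=-2.647e+00  a ← 58.115768 − (+7.141e+00/-2.647e+00) = 60.813696
iter 2: u=1.410225  f(a)=+5.273e-01  f'(a)=-2.269e+00  a ← 60.813696 − (+5.273e-01/-2.269e+00) = 61.046115
iter 3: u=1.404856  f(a)=+3.383e-03  f'(a)=-2.240e+00  a ← 61.046115 − (+3.383e-03/-2.240e+00) = 61.047626
iter 4: u=1.404821  f(a)=+1.412e-07  f'(a)=-2.240e+00  a ← 61.047626 − (+1.412e-07/-2.240e+00) = 61.047626
iter 5: u=1.404821  f(a)=-2.842e-14  f'(a)=-2.240e+00  a ← 61.047626 − (-2.842e-14/-2.240e+00) = 61.047626
converged: |Δa| < 1e-12 after 5 iterations
sag = a·(cosh(S/(2a)) − 1) = 61.047626·(cosh(1.404821) − 1) = 70.821629
T_max/T_min = cosh(S/(2a)) = 2.160105

a=61.048 sag=70.822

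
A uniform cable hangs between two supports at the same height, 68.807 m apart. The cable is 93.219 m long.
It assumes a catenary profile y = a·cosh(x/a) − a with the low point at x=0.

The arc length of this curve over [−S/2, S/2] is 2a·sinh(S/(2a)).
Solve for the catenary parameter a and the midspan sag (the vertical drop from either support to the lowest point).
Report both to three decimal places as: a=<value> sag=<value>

seed: a₀ = √(S³/(24(L−S))) = √(68.807³/(24·24.412)) = 23.579882
iter 1: u=1.459019  f(a)=+2.734e+00  f'(a)=-2.546e+00  a ← 23.579882 − (+2.734e+00/-2.546e+00) = 24.653634
iter 2: u=1.395474  f(a)=+1.978e-01  f'(a)=-2.190e+00  a ← 24.653634 − (+1.978e-01/-2.190e+00) = 24.743976
iter 3: u=1.390379  f(a)=+1.215e-03  f'(a)=-2.163e+00  a ← 24.743976 − (+1.215e-03/-2.163e+00) = 24.744537
iter 4: u=1.390347  f(a)=+4.640e-08  f'(a)=-2.163e+00  a ← 24.744537 − (+4.640e-08/-2.163e+00) = 24.744537
iter 5: u=1.390347  f(a)=-1.421e-14  f'(a)=-2.163e+00  a ← 24.744537 − (-1.421e-14/-2.163e+00) = 24.744537
converged: |Δa| < 1e-12 after 5 iterations
sag = a·(cosh(S/(2a)) − 1) = 24.744537·(cosh(1.390347) − 1) = 28.026076
T_max/T_min = cosh(S/(2a)) = 2.132617

a=24.745 sag=28.026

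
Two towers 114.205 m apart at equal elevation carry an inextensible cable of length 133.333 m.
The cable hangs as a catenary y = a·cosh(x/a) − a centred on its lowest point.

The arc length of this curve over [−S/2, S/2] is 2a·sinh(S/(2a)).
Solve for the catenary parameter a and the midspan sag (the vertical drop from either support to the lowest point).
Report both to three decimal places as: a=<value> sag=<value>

a=58.341 sag=30.248

seed: a₀ = √(S³/(24(L−S))) = √(114.205³/(24·19.128)) = 56.962268
iter 1: u=1.002462  f(a)=+9.844e-01  f'(a)=-7.416e-01  a ← 56.962268 − (+9.844e-01/-7.416e-01) = 58.289785
iter 2: u=0.979631  f(a)=+3.547e-02  f'(a)=-6.890e-01  a ← 58.289785 − (+3.547e-02/-6.890e-01) = 58.341258
iter 3: u=0.978767  f(a)=+4.984e-05  f'(a)=-6.871e-01  a ← 58.341258 − (+4.984e-05/-6.871e-01) = 58.341330
iter 4: u=0.978766  f(a)=+9.871e-11  f'(a)=-6.871e-01  a ← 58.341330 − (+9.871e-11/-6.871e-01) = 58.341330
iter 5: u=0.978766  f(a)=+2.842e-14  f'(a)=-6.871e-01  a ← 58.341330 − (+2.842e-14/-6.871e-01) = 58.341330
converged: |Δa| < 1e-12 after 5 iterations
sag = a·(cosh(S/(2a)) − 1) = 58.341330·(cosh(0.978766) − 1) = 30.248359
T_max/T_min = cosh(S/(2a)) = 1.518472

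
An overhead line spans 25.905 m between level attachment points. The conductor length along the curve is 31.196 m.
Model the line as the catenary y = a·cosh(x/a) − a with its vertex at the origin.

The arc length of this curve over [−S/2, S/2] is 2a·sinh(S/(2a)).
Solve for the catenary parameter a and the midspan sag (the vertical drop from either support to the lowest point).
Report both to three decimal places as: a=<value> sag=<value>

a=12.043 sag=7.663

seed: a₀ = √(S³/(24(L−S))) = √(25.905³/(24·5.291)) = 11.700405
iter 1: u=1.107013  f(a)=+3.338e-01  f'(a)=-1.020e+00  a ← 11.700405 − (+3.338e-01/-1.020e+00) = 12.027615
iter 2: u=1.076897  f(a)=+1.452e-02  f'(a)=-9.332e-01  a ← 12.027615 − (+1.452e-02/-9.332e-01) = 12.043169
iter 3: u=1.075506  f(a)=+3.021e-05  f'(a)=-9.294e-01  a ← 12.043169 − (+3.021e-05/-9.294e-01) = 12.043201
iter 4: u=1.075503  f(a)=+1.315e-10  f'(a)=-9.293e-01  a ← 12.043201 − (+1.315e-10/-9.293e-01) = 12.043201
iter 5: u=1.075503  f(a)=+3.553e-15  f'(a)=-9.293e-01  a ← 12.043201 − (+3.553e-15/-9.293e-01) = 12.043201
converged: |Δa| < 1e-12 after 5 iterations
sag = a·(cosh(S/(2a)) − 1) = 12.043201·(cosh(1.075503) − 1) = 7.663049
T_max/T_min = cosh(S/(2a)) = 1.636297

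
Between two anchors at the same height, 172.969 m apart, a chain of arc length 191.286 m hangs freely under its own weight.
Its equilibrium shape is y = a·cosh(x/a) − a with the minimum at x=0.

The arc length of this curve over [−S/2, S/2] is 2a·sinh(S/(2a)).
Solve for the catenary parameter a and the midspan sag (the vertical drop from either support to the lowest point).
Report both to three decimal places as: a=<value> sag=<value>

a=110.180 sag=35.721

seed: a₀ = √(S³/(24(L−S))) = √(172.969³/(24·18.317)) = 108.497472
iter 1: u=0.797111  f(a)=+5.908e-01  f'(a)=-3.596e-01  a ← 108.497472 − (+5.908e-01/-3.596e-01) = 110.140431
iter 2: u=0.785220  f(a)=+1.369e-02  f'(a)=-3.431e-01  a ← 110.140431 − (+1.369e-02/-3.431e-01) = 110.180323
iter 3: u=0.784936  f(a)=+7.733e-06  f'(a)=-3.427e-01  a ← 110.180323 − (+7.733e-06/-3.427e-01) = 110.180345
iter 4: u=0.784936  f(a)=+2.501e-12  f'(a)=-3.427e-01  a ← 110.180345 − (+2.501e-12/-3.427e-01) = 110.180345
converged: |Δa| < 1e-12 after 4 iterations
sag = a·(cosh(S/(2a)) − 1) = 110.180345·(cosh(0.784936) − 1) = 35.721306
T_max/T_min = cosh(S/(2a)) = 1.324208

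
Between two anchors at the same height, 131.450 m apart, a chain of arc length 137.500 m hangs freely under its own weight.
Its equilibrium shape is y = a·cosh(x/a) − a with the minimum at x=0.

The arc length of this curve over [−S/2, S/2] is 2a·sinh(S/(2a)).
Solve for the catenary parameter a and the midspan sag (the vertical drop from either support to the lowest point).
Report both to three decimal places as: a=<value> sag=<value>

a=125.926 sag=17.545

seed: a₀ = √(S³/(24(L−S))) = √(131.450³/(24·6.050)) = 125.071275
iter 1: u=0.525500  f(a)=+8.409e-02  f'(a)=-9.944e-02  a ← 125.071275 − (+8.409e-02/-9.944e-02) = 125.916855
iter 2: u=0.521971  f(a)=+8.604e-04  f'(a)=-9.742e-02  a ← 125.916855 − (+8.604e-04/-9.742e-02) = 125.925687
iter 3: u=0.521935  f(a)=+9.214e-08  f'(a)=-9.740e-02  a ← 125.925687 − (+9.214e-08/-9.740e-02) = 125.925688
iter 4: u=0.521935  f(a)=+0.000e+00  f'(a)=-9.740e-02  a ← 125.925688 − (+0.000e+00/-9.740e-02) = 125.925688
converged: |Δa| < 1e-12 after 4 iterations
sag = a·(cosh(S/(2a)) − 1) = 125.925688·(cosh(0.521935) − 1) = 17.545011
T_max/T_min = cosh(S/(2a)) = 1.139328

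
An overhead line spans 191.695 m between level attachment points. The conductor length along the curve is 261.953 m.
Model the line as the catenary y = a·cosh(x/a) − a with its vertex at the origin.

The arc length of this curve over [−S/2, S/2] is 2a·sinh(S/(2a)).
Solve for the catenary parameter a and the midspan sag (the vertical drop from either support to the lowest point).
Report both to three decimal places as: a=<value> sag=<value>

a=67.925 sag=79.617

seed: a₀ = √(S³/(24(L−S))) = √(191.695³/(24·70.258)) = 64.634243
iter 1: u=1.482921  f(a)=+8.142e+00  f'(a)=-2.691e+00  a ← 64.634243 − (+8.142e+00/-2.691e+00) = 67.659698
iter 2: u=1.416611  f(a)=+6.066e-01  f'(a)=-2.304e+00  a ← 67.659698 − (+6.066e-01/-2.304e+00) = 67.922993
iter 3: u=1.411120  f(a)=+3.966e-03  f'(a)=-2.274e+00  a ← 67.922993 − (+3.966e-03/-2.274e+00) = 67.924737
iter 4: u=1.411084  f(a)=+1.720e-07  f'(a)=-2.274e+00  a ← 67.924737 − (+1.720e-07/-2.274e+00) = 67.924737
iter 5: u=1.411084  f(a)=+5.684e-14  f'(a)=-2.274e+00  a ← 67.924737 − (+5.684e-14/-2.274e+00) = 67.924737
converged: |Δa| < 1e-12 after 5 iterations
sag = a·(cosh(S/(2a)) − 1) = 67.924737·(cosh(1.411084) − 1) = 79.617167
T_max/T_min = cosh(S/(2a)) = 2.172138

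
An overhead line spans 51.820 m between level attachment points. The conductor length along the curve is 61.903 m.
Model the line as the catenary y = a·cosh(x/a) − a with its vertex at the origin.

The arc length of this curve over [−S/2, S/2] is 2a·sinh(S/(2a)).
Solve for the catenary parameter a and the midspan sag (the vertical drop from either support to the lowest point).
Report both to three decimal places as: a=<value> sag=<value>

seed: a₀ = √(S³/(24(L−S))) = √(51.820³/(24·10.083)) = 23.979803
iter 1: u=1.080493  f(a)=+6.052e-01  f'(a)=-9.433e-01  a ← 23.979803 − (+6.052e-01/-9.433e-01) = 24.621373
iter 2: u=1.052338  f(a)=+2.514e-02  f'(a)=-8.664e-01  a ← 24.621373 − (+2.514e-02/-8.664e-01) = 24.650387
iter 3: u=1.051099  f(a)=+4.754e-05  f'(a)=-8.632e-01  a ← 24.650387 − (+4.754e-05/-8.632e-01) = 24.650442
iter 4: u=1.051097  f(a)=+1.707e-10  f'(a)=-8.631e-01  a ← 24.650442 − (+1.707e-10/-8.631e-01) = 24.650442
iter 5: u=1.051097  f(a)=+0.000e+00  f'(a)=-8.631e-01  a ← 24.650442 − (+0.000e+00/-8.631e-01) = 24.650442
converged: |Δa| < 1e-12 after 5 iterations
sag = a·(cosh(S/(2a)) − 1) = 24.650442·(cosh(1.051097) − 1) = 14.917722
T_max/T_min = cosh(S/(2a)) = 1.605171

a=24.650 sag=14.918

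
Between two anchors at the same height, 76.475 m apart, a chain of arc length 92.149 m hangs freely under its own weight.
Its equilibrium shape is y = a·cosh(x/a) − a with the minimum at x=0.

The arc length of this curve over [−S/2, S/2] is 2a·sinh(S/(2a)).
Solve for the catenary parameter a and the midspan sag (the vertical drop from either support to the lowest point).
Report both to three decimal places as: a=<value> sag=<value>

seed: a₀ = √(S³/(24(L−S))) = √(76.475³/(24·15.674)) = 34.481304
iter 1: u=1.108934  f(a)=+9.924e-01  f'(a)=-1.026e+00  a ← 34.481304 − (+9.924e-01/-1.026e+00) = 35.448648
iter 2: u=1.078673  f(a)=+4.330e-02  f'(a)=-9.382e-01  a ← 35.448648 − (+4.330e-02/-9.382e-01) = 35.494796
iter 3: u=1.077271  f(a)=+9.073e-05  f'(a)=-9.343e-01  a ← 35.494796 − (+9.073e-05/-9.343e-01) = 35.494893
iter 4: u=1.077268  f(a)=+4.002e-10  f'(a)=-9.343e-01  a ← 35.494893 − (+4.002e-10/-9.343e-01) = 35.494893
iter 5: u=1.077268  f(a)=+0.000e+00  f'(a)=-9.343e-01  a ← 35.494893 − (+0.000e+00/-9.343e-01) = 35.494893
converged: |Δa| < 1e-12 after 5 iterations
sag = a·(cosh(S/(2a)) − 1) = 35.494893·(cosh(1.077268) − 1) = 22.666494
T_max/T_min = cosh(S/(2a)) = 1.638585

a=35.495 sag=22.666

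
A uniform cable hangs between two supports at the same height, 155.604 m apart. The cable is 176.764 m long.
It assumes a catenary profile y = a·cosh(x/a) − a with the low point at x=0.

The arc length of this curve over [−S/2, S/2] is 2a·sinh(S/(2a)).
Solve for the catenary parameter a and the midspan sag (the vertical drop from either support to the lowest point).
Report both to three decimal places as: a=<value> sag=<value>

seed: a₀ = √(S³/(24(L−S))) = √(155.604³/(24·21.160)) = 86.132625
iter 1: u=0.903281  f(a)=+8.802e-01  f'(a)=-5.326e-01  a ← 86.132625 − (+8.802e-01/-5.326e-01) = 87.785244
iter 2: u=0.886277  f(a)=+2.597e-02  f'(a)=-5.016e-01  a ← 87.785244 − (+2.597e-02/-5.016e-01) = 87.837021
iter 3: u=0.885754  f(a)=+2.413e-05  f'(a)=-5.007e-01  a ← 87.837021 − (+2.413e-05/-5.007e-01) = 87.837069
iter 4: u=0.885754  f(a)=+2.086e-11  f'(a)=-5.007e-01  a ← 87.837069 − (+2.086e-11/-5.007e-01) = 87.837069
converged: |Δa| < 1e-12 after 4 iterations
sag = a·(cosh(S/(2a)) − 1) = 87.837069·(cosh(0.885754) − 1) = 36.769225
T_max/T_min = cosh(S/(2a)) = 1.418607

a=87.837 sag=36.769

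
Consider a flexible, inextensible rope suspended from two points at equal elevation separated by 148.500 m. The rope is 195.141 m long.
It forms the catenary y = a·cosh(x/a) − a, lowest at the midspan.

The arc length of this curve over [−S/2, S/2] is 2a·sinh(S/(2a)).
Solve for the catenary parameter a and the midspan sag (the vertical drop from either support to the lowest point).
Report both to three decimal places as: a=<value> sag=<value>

seed: a₀ = √(S³/(24(L−S))) = √(148.500³/(24·46.641)) = 54.087902
iter 1: u=1.372765  f(a)=+4.597e+00  f'(a)=-2.072e+00  a ← 54.087902 − (+4.597e+00/-2.072e+00) = 56.306286
iter 2: u=1.318680  f(a)=+2.980e-01  f'(a)=-1.812e+00  a ← 56.306286 − (+2.980e-01/-1.812e+00) = 56.470756
iter 3: u=1.314840  f(a)=+1.443e-03  f'(a)=-1.794e+00  a ← 56.470756 − (+1.443e-03/-1.794e+00) = 56.471560
iter 4: u=1.314821  f(a)=+3.424e-08  f'(a)=-1.794e+00  a ← 56.471560 − (+3.424e-08/-1.794e+00) = 56.471560
iter 5: u=1.314821  f(a)=+2.842e-14  f'(a)=-1.794e+00  a ← 56.471560 − (+2.842e-14/-1.794e+00) = 56.471560
converged: |Δa| < 1e-12 after 5 iterations
sag = a·(cosh(S/(2a)) − 1) = 56.471560·(cosh(1.314821) − 1) = 56.262816
T_max/T_min = cosh(S/(2a)) = 1.996304

a=56.472 sag=56.263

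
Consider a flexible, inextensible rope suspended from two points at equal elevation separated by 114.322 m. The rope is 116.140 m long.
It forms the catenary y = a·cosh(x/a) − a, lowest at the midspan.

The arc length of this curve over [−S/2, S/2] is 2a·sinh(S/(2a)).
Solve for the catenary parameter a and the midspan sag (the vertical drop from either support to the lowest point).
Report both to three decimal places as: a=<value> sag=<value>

a=185.491 sag=8.877

seed: a₀ = √(S³/(24(L−S))) = √(114.322³/(24·1.818)) = 185.051308
iter 1: u=0.308893  f(a)=+8.693e-03  f'(a)=-1.984e-02  a ← 185.051308 − (+8.693e-03/-1.984e-02) = 185.489532
iter 2: u=0.308163  f(a)=+3.098e-05  f'(a)=-1.970e-02  a ← 185.489532 − (+3.098e-05/-1.970e-02) = 185.491105
iter 3: u=0.308160  f(a)=+3.964e-10  f'(a)=-1.970e-02  a ← 185.491105 − (+3.964e-10/-1.970e-02) = 185.491105
iter 4: u=0.308160  f(a)=+1.421e-14  f'(a)=-1.970e-02  a ← 185.491105 − (+1.421e-14/-1.970e-02) = 185.491105
converged: |Δa| < 1e-12 after 4 iterations
sag = a·(cosh(S/(2a)) − 1) = 185.491105·(cosh(0.308160) − 1) = 8.877295
T_max/T_min = cosh(S/(2a)) = 1.047858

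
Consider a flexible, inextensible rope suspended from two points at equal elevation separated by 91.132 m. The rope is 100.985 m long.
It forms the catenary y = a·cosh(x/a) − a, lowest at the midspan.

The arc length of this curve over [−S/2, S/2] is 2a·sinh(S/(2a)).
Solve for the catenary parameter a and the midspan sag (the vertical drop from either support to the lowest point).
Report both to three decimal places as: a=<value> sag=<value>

a=57.469 sag=19.030

seed: a₀ = √(S³/(24(L−S))) = √(91.132³/(24·9.853)) = 56.573948
iter 1: u=0.805424  f(a)=+3.246e-01  f'(a)=-3.714e-01  a ← 56.573948 − (+3.246e-01/-3.714e-01) = 57.447734
iter 2: u=0.793173  f(a)=+7.672e-03  f'(a)=-3.541e-01  a ← 57.447734 − (+7.672e-03/-3.541e-01) = 57.469403
iter 3: u=0.792874  f(a)=+4.517e-06  f'(a)=-3.537e-01  a ← 57.469403 − (+4.517e-06/-3.537e-01) = 57.469416
iter 4: u=0.792874  f(a)=+1.563e-12  f'(a)=-3.537e-01  a ← 57.469416 − (+1.563e-12/-3.537e-01) = 57.469416
converged: |Δa| < 1e-12 after 4 iterations
sag = a·(cosh(S/(2a)) − 1) = 57.469416·(cosh(0.792874) − 1) = 19.030429
T_max/T_min = cosh(S/(2a)) = 1.331140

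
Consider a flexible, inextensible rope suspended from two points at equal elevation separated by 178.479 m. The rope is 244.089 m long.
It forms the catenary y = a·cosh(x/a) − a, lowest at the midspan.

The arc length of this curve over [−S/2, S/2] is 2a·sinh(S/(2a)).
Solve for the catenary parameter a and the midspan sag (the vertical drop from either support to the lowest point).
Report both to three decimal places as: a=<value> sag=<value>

a=63.156 sag=74.261

seed: a₀ = √(S³/(24(L−S))) = √(178.479³/(24·65.610)) = 60.088318
iter 1: u=1.485139  f(a)=+7.627e+00  f'(a)=-2.705e+00  a ← 60.088318 − (+7.627e+00/-2.705e+00) = 62.908098
iter 2: u=1.418569  f(a)=+5.698e-01  f'(a)=-2.315e+00  a ← 62.908098 − (+5.698e-01/-2.315e+00) = 63.154257
iter 3: u=1.413040  f(a)=+3.747e-03  f'(a)=-2.284e+00  a ← 63.154257 − (+3.747e-03/-2.284e+00) = 63.155897
iter 4: u=1.413003  f(a)=+1.644e-07  f'(a)=-2.284e+00  a ← 63.155897 − (+1.644e-07/-2.284e+00) = 63.155897
iter 5: u=1.413003  f(a)=-2.842e-14  f'(a)=-2.284e+00  a ← 63.155897 − (-2.842e-14/-2.284e+00) = 63.155897
converged: |Δa| < 1e-12 after 5 iterations
sag = a·(cosh(S/(2a)) − 1) = 63.155897·(cosh(1.413003) − 1) = 74.261450
T_max/T_min = cosh(S/(2a)) = 2.175843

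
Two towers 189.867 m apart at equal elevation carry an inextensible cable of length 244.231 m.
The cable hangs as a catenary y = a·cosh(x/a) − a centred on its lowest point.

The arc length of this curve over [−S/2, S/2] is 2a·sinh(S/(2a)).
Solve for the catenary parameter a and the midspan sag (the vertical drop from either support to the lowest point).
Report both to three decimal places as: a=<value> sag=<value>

seed: a₀ = √(S³/(24(L−S))) = √(189.867³/(24·54.364)) = 72.429070
iter 1: u=1.310710  f(a)=+4.865e+00  f'(a)=-1.775e+00  a ← 72.429070 − (+4.865e+00/-1.775e+00) = 75.169529
iter 2: u=1.262925  f(a)=+2.898e-01  f'(a)=-1.570e+00  a ← 75.169529 − (+2.898e-01/-1.570e+00) = 75.354136
iter 3: u=1.259831  f(a)=+1.172e-03  f'(a)=-1.557e+00  a ← 75.354136 − (+1.172e-03/-1.557e+00) = 75.354888
iter 4: u=1.259819  f(a)=+1.933e-08  f'(a)=-1.557e+00  a ← 75.354888 − (+1.933e-08/-1.557e+00) = 75.354888
iter 5: u=1.259819  f(a)=+2.842e-14  f'(a)=-1.557e+00  a ← 75.354888 − (+2.842e-14/-1.557e+00) = 75.354888
converged: |Δa| < 1e-12 after 5 iterations
sag = a·(cosh(S/(2a)) − 1) = 75.354888·(cosh(1.259819) − 1) = 68.139204
T_max/T_min = cosh(S/(2a)) = 1.904244

a=75.355 sag=68.139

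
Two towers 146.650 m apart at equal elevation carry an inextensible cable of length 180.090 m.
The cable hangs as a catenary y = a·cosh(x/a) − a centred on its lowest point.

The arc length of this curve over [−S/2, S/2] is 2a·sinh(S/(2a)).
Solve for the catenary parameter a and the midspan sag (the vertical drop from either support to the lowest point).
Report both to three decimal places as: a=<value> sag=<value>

a=64.728 sag=46.167

seed: a₀ = √(S³/(24(L−S))) = √(146.650³/(24·33.440)) = 62.687990
iter 1: u=1.169682  f(a)=+2.364e+00  f'(a)=-1.220e+00  a ← 62.687990 − (+2.364e+00/-1.220e+00) = 64.625051
iter 2: u=1.134622  f(a)=+1.140e-01  f'(a)=-1.105e+00  a ← 64.625051 − (+1.140e-01/-1.105e+00) = 64.728189
iter 3: u=1.132814  f(a)=+2.948e-04  f'(a)=-1.099e+00  a ← 64.728189 − (+2.948e-04/-1.099e+00) = 64.728457
iter 4: u=1.132809  f(a)=+1.983e-09  f'(a)=-1.099e+00  a ← 64.728457 − (+1.983e-09/-1.099e+00) = 64.728457
iter 5: u=1.132809  f(a)=+0.000e+00  f'(a)=-1.099e+00  a ← 64.728457 − (+0.000e+00/-1.099e+00) = 64.728457
converged: |Δa| < 1e-12 after 5 iterations
sag = a·(cosh(S/(2a)) − 1) = 64.728457·(cosh(1.132809) − 1) = 46.167328
T_max/T_min = cosh(S/(2a)) = 1.713246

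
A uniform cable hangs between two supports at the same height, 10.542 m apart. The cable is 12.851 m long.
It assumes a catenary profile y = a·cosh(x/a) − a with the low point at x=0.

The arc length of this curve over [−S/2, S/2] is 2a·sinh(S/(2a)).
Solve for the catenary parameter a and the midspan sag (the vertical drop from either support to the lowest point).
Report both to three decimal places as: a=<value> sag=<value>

seed: a₀ = √(S³/(24(L−S))) = √(10.542³/(24·2.309)) = 4.597978
iter 1: u=1.146373  f(a)=+1.566e-01  f'(a)=-1.143e+00  a ← 4.597978 − (+1.566e-01/-1.143e+00) = 4.734985
iter 2: u=1.113203  f(a)=+7.270e-03  f'(a)=-1.039e+00  a ← 4.734985 − (+7.270e-03/-1.039e+00) = 4.741983
iter 3: u=1.111560  f(a)=+1.737e-05  f'(a)=-1.034e+00  a ← 4.741983 − (+1.737e-05/-1.034e+00) = 4.742000
iter 4: u=1.111556  f(a)=+9.964e-11  f'(a)=-1.034e+00  a ← 4.742000 − (+9.964e-11/-1.034e+00) = 4.742000
iter 5: u=1.111556  f(a)=-1.776e-15  f'(a)=-1.034e+00  a ← 4.742000 − (-1.776e-15/-1.034e+00) = 4.742000
converged: |Δa| < 1e-12 after 5 iterations
sag = a·(cosh(S/(2a)) − 1) = 4.742000·(cosh(1.111556) − 1) = 3.243838
T_max/T_min = cosh(S/(2a)) = 1.684065

a=4.742 sag=3.244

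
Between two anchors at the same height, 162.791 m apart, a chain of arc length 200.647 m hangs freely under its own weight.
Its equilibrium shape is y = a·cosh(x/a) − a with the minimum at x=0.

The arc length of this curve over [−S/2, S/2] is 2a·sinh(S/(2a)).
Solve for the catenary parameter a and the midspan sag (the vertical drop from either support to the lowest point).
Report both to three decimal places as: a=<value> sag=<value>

a=71.194 sag=51.824

seed: a₀ = √(S³/(24(L−S))) = √(162.791³/(24·37.856)) = 68.908470
iter 1: u=1.181212  f(a)=+2.730e+00  f'(a)=-1.260e+00  a ← 68.908470 − (+2.730e+00/-1.260e+00) = 71.075675
iter 2: u=1.145195  f(a)=+1.341e-01  f'(a)=-1.139e+00  a ← 71.075675 − (+1.341e-01/-1.139e+00) = 71.193425
iter 3: u=1.143301  f(a)=+3.605e-04  f'(a)=-1.133e+00  a ← 71.193425 − (+3.605e-04/-1.133e+00) = 71.193743
iter 4: u=1.143296  f(a)=+2.620e-09  f'(a)=-1.133e+00  a ← 71.193743 − (+2.620e-09/-1.133e+00) = 71.193743
iter 5: u=1.143296  f(a)=-2.842e-14  f'(a)=-1.133e+00  a ← 71.193743 − (-2.842e-14/-1.133e+00) = 71.193743
converged: |Δa| < 1e-12 after 5 iterations
sag = a·(cosh(S/(2a)) − 1) = 71.193743·(cosh(1.143296) − 1) = 51.823954
T_max/T_min = cosh(S/(2a)) = 1.727928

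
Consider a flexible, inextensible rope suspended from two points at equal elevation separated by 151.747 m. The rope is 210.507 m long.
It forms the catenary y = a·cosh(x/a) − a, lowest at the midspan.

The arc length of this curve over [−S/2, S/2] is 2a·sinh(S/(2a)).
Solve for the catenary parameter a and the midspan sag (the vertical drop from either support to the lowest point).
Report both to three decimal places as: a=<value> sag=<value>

seed: a₀ = √(S³/(24(L−S))) = √(151.747³/(24·58.760)) = 49.777566
iter 1: u=1.524251  f(a)=+7.216e+00  f'(a)=-2.957e+00  a ← 49.777566 − (+7.216e+00/-2.957e+00) = 52.217928
iter 2: u=1.453016  f(a)=+5.646e-01  f'(a)=-2.511e+00  a ← 52.217928 − (+5.646e-01/-2.511e+00) = 52.442798
iter 3: u=1.446786  f(a)=+4.105e-03  f'(a)=-2.474e+00  a ← 52.442798 − (+4.105e-03/-2.474e+00) = 52.444457
iter 4: u=1.446740  f(a)=+2.205e-07  f'(a)=-2.474e+00  a ← 52.444457 − (+2.205e-07/-2.474e+00) = 52.444457
iter 5: u=1.446740  f(a)=-8.527e-14  f'(a)=-2.474e+00  a ← 52.444457 − (-8.527e-14/-2.474e+00) = 52.444457
converged: |Δa| < 1e-12 after 5 iterations
sag = a·(cosh(S/(2a)) − 1) = 52.444457·(cosh(1.446740) − 1) = 65.151123
T_max/T_min = cosh(S/(2a)) = 2.242288

a=52.444 sag=65.151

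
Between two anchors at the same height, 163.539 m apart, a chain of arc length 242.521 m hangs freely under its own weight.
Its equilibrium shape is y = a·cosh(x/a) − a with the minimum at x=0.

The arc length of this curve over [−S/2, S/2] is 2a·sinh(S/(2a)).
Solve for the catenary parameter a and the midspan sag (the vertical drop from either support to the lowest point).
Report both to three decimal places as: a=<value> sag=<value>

a=51.189 sag=80.433

seed: a₀ = √(S³/(24(L−S))) = √(163.539³/(24·78.982)) = 48.035501
iter 1: u=1.702272  f(a)=+1.227e+01  f'(a)=-4.345e+00  a ← 48.035501 − (+1.227e+01/-4.345e+00) = 50.858103
iter 2: u=1.607797  f(a)=+1.164e+00  f'(a)=-3.556e+00  a ← 50.858103 − (+1.164e+00/-3.556e+00) = 51.185465
iter 3: u=1.597514  f(a)=+1.292e-02  f'(a)=-3.478e+00  a ← 51.185465 − (+1.292e-02/-3.478e+00) = 51.189179
iter 4: u=1.597398  f(a)=+1.629e-06  f'(a)=-3.477e+00  a ← 51.189179 − (+1.629e-06/-3.477e+00) = 51.189180
iter 5: u=1.597398  f(a)=+2.842e-14  f'(a)=-3.477e+00  a ← 51.189180 − (+2.842e-14/-3.477e+00) = 51.189180
converged: |Δa| < 1e-12 after 5 iterations
sag = a·(cosh(S/(2a)) − 1) = 51.189180·(cosh(1.597398) − 1) = 80.433163
T_max/T_min = cosh(S/(2a)) = 2.571292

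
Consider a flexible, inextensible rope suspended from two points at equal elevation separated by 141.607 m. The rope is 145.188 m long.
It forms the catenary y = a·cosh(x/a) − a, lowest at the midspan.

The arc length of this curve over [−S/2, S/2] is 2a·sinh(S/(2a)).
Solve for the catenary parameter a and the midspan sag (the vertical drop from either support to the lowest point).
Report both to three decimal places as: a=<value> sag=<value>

seed: a₀ = √(S³/(24(L−S))) = √(141.607³/(24·3.581)) = 181.768784
iter 1: u=0.389525  f(a)=+2.727e-02  f'(a)=-4.000e-02  a ← 181.768784 − (+2.727e-02/-4.000e-02) = 182.450376
iter 2: u=0.388070  f(a)=+1.541e-04  f'(a)=-3.955e-02  a ← 182.450376 − (+1.541e-04/-3.955e-02) = 182.454272
iter 3: u=0.388062  f(a)=+4.987e-09  f'(a)=-3.955e-02  a ← 182.454272 − (+4.987e-09/-3.955e-02) = 182.454273
iter 4: u=0.388062  f(a)=+0.000e+00  f'(a)=-3.955e-02  a ← 182.454273 − (+0.000e+00/-3.955e-02) = 182.454273
converged: |Δa| < 1e-12 after 4 iterations
sag = a·(cosh(S/(2a)) − 1) = 182.454273·(cosh(0.388062) − 1) = 13.911331
T_max/T_min = cosh(S/(2a)) = 1.076246

a=182.454 sag=13.911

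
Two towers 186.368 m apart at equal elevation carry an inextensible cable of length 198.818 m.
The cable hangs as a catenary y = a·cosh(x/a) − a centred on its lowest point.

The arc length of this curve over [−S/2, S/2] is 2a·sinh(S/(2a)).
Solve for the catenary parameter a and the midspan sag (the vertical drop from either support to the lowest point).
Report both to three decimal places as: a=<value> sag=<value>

a=148.639 sag=30.179

seed: a₀ = √(S³/(24(L−S))) = √(186.368³/(24·12.450)) = 147.186074
iter 1: u=0.633103  f(a)=+2.519e-01  f'(a)=-1.761e-01  a ← 147.186074 − (+2.519e-01/-1.761e-01) = 148.616927
iter 2: u=0.627008  f(a)=+3.721e-03  f'(a)=-1.709e-01  a ← 148.616927 − (+3.721e-03/-1.709e-01) = 148.638699
iter 3: u=0.626916  f(a)=+8.386e-07  f'(a)=-1.708e-01  a ← 148.638699 − (+8.386e-07/-1.708e-01) = 148.638703
iter 4: u=0.626916  f(a)=+0.000e+00  f'(a)=-1.708e-01  a ← 148.638703 − (+0.000e+00/-1.708e-01) = 148.638703
converged: |Δa| < 1e-12 after 4 iterations
sag = a·(cosh(S/(2a)) − 1) = 148.638703·(cosh(0.626916) − 1) = 30.178559
T_max/T_min = cosh(S/(2a)) = 1.203033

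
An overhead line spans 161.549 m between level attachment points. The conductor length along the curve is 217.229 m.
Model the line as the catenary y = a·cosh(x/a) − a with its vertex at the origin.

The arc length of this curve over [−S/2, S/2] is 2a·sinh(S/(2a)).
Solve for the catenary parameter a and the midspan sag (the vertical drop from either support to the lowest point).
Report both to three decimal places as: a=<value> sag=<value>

seed: a₀ = √(S³/(24(L−S))) = √(161.549³/(24·55.680)) = 56.169580
iter 1: u=1.438047  f(a)=+6.049e+00  f'(a)=-2.424e+00  a ← 56.169580 − (+6.049e+00/-2.424e+00) = 58.665025
iter 2: u=1.376877  f(a)=+4.265e-01  f'(a)=-2.093e+00  a ← 58.665025 − (+4.265e-01/-2.093e+00) = 58.868763
iter 3: u=1.372111  f(a)=+2.475e-03  f'(a)=-2.069e+00  a ← 58.868763 − (+2.475e-03/-2.069e+00) = 58.869960
iter 4: u=1.372083  f(a)=+8.446e-08  f'(a)=-2.069e+00  a ← 58.869960 − (+8.446e-08/-2.069e+00) = 58.869960
iter 5: u=1.372083  f(a)=-2.842e-14  f'(a)=-2.069e+00  a ← 58.869960 − (-2.842e-14/-2.069e+00) = 58.869960
converged: |Δa| < 1e-12 after 5 iterations
sag = a·(cosh(S/(2a)) − 1) = 58.869960·(cosh(1.372083) − 1) = 64.672672
T_max/T_min = cosh(S/(2a)) = 2.098568

a=58.870 sag=64.673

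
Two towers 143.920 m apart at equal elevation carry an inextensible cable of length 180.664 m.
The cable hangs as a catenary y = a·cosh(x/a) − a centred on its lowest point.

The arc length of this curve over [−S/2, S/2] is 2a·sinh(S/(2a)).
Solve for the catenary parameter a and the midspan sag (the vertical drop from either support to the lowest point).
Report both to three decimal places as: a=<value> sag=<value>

a=60.248 sag=48.332

seed: a₀ = √(S³/(24(L−S))) = √(143.920³/(24·36.744)) = 58.141052
iter 1: u=1.237680  f(a)=+2.919e+00  f'(a)=-1.468e+00  a ← 58.141052 − (+2.919e+00/-1.468e+00) = 60.128944
iter 2: u=1.196761  f(a)=+1.564e-01  f'(a)=-1.315e+00  a ← 60.128944 − (+1.564e-01/-1.315e+00) = 60.247881
iter 3: u=1.194399  f(a)=+5.052e-04  f'(a)=-1.306e+00  a ← 60.247881 − (+5.052e-04/-1.306e+00) = 60.248268
iter 4: u=1.194391  f(a)=+5.308e-09  f'(a)=-1.306e+00  a ← 60.248268 − (+5.308e-09/-1.306e+00) = 60.248268
iter 5: u=1.194391  f(a)=-2.842e-14  f'(a)=-1.306e+00  a ← 60.248268 − (-2.842e-14/-1.306e+00) = 60.248268
converged: |Δa| < 1e-12 after 5 iterations
sag = a·(cosh(S/(2a)) − 1) = 60.248268·(cosh(1.194391) − 1) = 48.332228
T_max/T_min = cosh(S/(2a)) = 1.802218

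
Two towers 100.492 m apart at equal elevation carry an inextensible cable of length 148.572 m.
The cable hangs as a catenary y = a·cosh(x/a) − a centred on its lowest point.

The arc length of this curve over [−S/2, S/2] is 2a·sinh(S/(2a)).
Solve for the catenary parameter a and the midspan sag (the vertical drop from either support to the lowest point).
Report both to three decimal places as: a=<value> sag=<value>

a=31.586 sag=49.136

seed: a₀ = √(S³/(24(L−S))) = √(100.492³/(24·48.080)) = 29.655782
iter 1: u=1.694307  f(a)=+7.392e+00  f'(a)=-4.274e+00  a ← 29.655782 − (+7.392e+00/-4.274e+00) = 31.385316
iter 2: u=1.600940  f(a)=+6.960e-01  f'(a)=-3.504e+00  a ← 31.385316 − (+6.960e-01/-3.504e+00) = 31.583954
iter 3: u=1.590871  f(a)=+7.586e-03  f'(a)=-3.428e+00  a ← 31.583954 − (+7.586e-03/-3.428e+00) = 31.586168
iter 4: u=1.590760  f(a)=+9.231e-07  f'(a)=-3.427e+00  a ← 31.586168 − (+9.231e-07/-3.427e+00) = 31.586168
iter 5: u=1.590760  f(a)=-2.842e-14  f'(a)=-3.427e+00  a ← 31.586168 − (-2.842e-14/-3.427e+00) = 31.586168
converged: |Δa| < 1e-12 after 5 iterations
sag = a·(cosh(S/(2a)) − 1) = 31.586168·(cosh(1.590760) − 1) = 49.136170
T_max/T_min = cosh(S/(2a)) = 2.555623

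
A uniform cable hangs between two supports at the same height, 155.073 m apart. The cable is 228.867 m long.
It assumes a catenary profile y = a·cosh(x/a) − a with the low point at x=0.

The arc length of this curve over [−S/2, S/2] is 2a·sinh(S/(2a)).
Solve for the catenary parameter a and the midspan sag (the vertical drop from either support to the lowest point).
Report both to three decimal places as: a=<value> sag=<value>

seed: a₀ = √(S³/(24(L−S))) = √(155.073³/(24·73.794)) = 45.886838
iter 1: u=1.689733  f(a)=+1.128e+01  f'(a)=-4.233e+00  a ← 45.886838 − (+1.128e+01/-4.233e+00) = 48.551373
iter 2: u=1.596999  f(a)=+1.057e+00  f'(a)=-3.474e+00  a ← 48.551373 − (+1.057e+00/-3.474e+00) = 48.855677
iter 3: u=1.587052  f(a)=+1.141e-02  f'(a)=-3.399e+00  a ← 48.855677 − (+1.141e-02/-3.399e+00) = 48.859032
iter 4: u=1.586943  f(a)=+1.359e-06  f'(a)=-3.399e+00  a ← 48.859032 − (+1.359e-06/-3.399e+00) = 48.859033
iter 5: u=1.586943  f(a)=+8.527e-14  f'(a)=-3.399e+00  a ← 48.859033 − (+8.527e-14/-3.399e+00) = 48.859033
converged: |Δa| < 1e-12 after 5 iterations
sag = a·(cosh(S/(2a)) − 1) = 48.859033·(cosh(1.586943) − 1) = 75.568581
T_max/T_min = cosh(S/(2a)) = 2.546666

a=48.859 sag=75.569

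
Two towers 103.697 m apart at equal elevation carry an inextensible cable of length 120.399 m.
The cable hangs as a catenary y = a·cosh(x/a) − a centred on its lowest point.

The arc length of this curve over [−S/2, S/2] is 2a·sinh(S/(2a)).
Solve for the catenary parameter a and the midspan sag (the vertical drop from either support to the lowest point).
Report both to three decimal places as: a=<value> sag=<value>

seed: a₀ = √(S³/(24(L−S))) = √(103.697³/(24·16.702)) = 52.742344
iter 1: u=0.983053  f(a)=+8.259e-01  f'(a)=-6.967e-01  a ← 52.742344 − (+8.259e-01/-6.967e-01) = 53.927726
iter 2: u=0.961444  f(a)=+2.866e-02  f'(a)=-6.491e-01  a ← 53.927726 − (+2.866e-02/-6.491e-01) = 53.971883
iter 3: u=0.960658  f(a)=+3.727e-05  f'(a)=-6.474e-01  a ← 53.971883 − (+3.727e-05/-6.474e-01) = 53.971941
iter 4: u=0.960657  f(a)=+6.320e-11  f'(a)=-6.474e-01  a ← 53.971941 − (+6.320e-11/-6.474e-01) = 53.971941
iter 5: u=0.960657  f(a)=+2.842e-14  f'(a)=-6.474e-01  a ← 53.971941 − (+2.842e-14/-6.474e-01) = 53.971941
converged: |Δa| < 1e-12 after 5 iterations
sag = a·(cosh(S/(2a)) − 1) = 53.971941·(cosh(0.960657) − 1) = 26.879467
T_max/T_min = cosh(S/(2a)) = 1.498027

a=53.972 sag=26.879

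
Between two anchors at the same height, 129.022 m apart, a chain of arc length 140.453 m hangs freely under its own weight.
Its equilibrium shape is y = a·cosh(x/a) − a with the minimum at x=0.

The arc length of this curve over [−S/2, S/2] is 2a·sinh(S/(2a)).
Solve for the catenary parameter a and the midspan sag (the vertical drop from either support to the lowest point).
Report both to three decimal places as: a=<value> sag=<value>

seed: a₀ = √(S³/(24(L−S))) = √(129.022³/(24·11.431)) = 88.480572
iter 1: u=0.729098  f(a)=+3.077e-01  f'(a)=-2.724e-01  a ← 88.480572 − (+3.077e-01/-2.724e-01) = 89.610234
iter 2: u=0.719907  f(a)=+5.992e-03  f'(a)=-2.619e-01  a ← 89.610234 − (+5.992e-03/-2.619e-01) = 89.633116
iter 3: u=0.719723  f(a)=+2.372e-06  f'(a)=-2.617e-01  a ← 89.633116 − (+2.372e-06/-2.617e-01) = 89.633125
iter 4: u=0.719723  f(a)=+3.979e-13  f'(a)=-2.617e-01  a ← 89.633125 − (+3.979e-13/-2.617e-01) = 89.633125
converged: |Δa| < 1e-12 after 4 iterations
sag = a·(cosh(S/(2a)) − 1) = 89.633125·(cosh(0.719723) − 1) = 24.234598
T_max/T_min = cosh(S/(2a)) = 1.270375

a=89.633 sag=24.235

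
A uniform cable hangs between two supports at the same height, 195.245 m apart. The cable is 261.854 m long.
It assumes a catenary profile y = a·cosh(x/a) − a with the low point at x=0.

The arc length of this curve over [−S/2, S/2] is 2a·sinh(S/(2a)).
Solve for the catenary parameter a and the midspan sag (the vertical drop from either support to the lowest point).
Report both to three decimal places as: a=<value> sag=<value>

seed: a₀ = √(S³/(24(L−S))) = √(195.245³/(24·66.609)) = 68.233524
iter 1: u=1.430712  f(a)=+7.159e+00  f'(a)=-2.382e+00  a ← 68.233524 − (+7.159e+00/-2.382e+00) = 71.238549
iter 2: u=1.370361  f(a)=+5.001e-01  f'(a)=-2.060e+00  a ← 71.238549 − (+5.001e-01/-2.060e+00) = 71.481299
iter 3: u=1.365707  f(a)=+2.846e-03  f'(a)=-2.037e+00  a ← 71.481299 − (+2.846e-03/-2.037e+00) = 71.482696
iter 4: u=1.365680  f(a)=+9.329e-08  f'(a)=-2.037e+00  a ← 71.482696 − (+9.329e-08/-2.037e+00) = 71.482696
iter 5: u=1.365680  f(a)=+5.684e-14  f'(a)=-2.037e+00  a ← 71.482696 − (+5.684e-14/-2.037e+00) = 71.482696
converged: |Δa| < 1e-12 after 5 iterations
sag = a·(cosh(S/(2a)) − 1) = 71.482696·(cosh(1.365680) − 1) = 77.687191
T_max/T_min = cosh(S/(2a)) = 2.086797

a=71.483 sag=77.687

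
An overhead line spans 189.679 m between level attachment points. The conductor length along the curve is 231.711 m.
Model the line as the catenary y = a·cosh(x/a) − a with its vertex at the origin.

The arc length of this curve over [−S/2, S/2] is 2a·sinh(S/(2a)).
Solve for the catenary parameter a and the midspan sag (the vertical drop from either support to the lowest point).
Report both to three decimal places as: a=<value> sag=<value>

a=84.855 sag=58.752

seed: a₀ = √(S³/(24(L−S))) = √(189.679³/(24·42.032)) = 82.249493
iter 1: u=1.153071  f(a)=+2.884e+00  f'(a)=-1.165e+00  a ← 82.249493 − (+2.884e+00/-1.165e+00) = 84.726244
iter 2: u=1.119364  f(a)=+1.354e-01  f'(a)=-1.058e+00  a ← 84.726244 − (+1.354e-01/-1.058e+00) = 84.854287
iter 3: u=1.117675  f(a)=+3.310e-04  f'(a)=-1.052e+00  a ← 84.854287 − (+3.310e-04/-1.052e+00) = 84.854601
iter 4: u=1.117671  f(a)=+1.988e-09  f'(a)=-1.052e+00  a ← 84.854601 − (+1.988e-09/-1.052e+00) = 84.854601
iter 5: u=1.117671  f(a)=+8.527e-14  f'(a)=-1.052e+00  a ← 84.854601 − (+8.527e-14/-1.052e+00) = 84.854601
converged: |Δa| < 1e-12 after 5 iterations
sag = a·(cosh(S/(2a)) − 1) = 84.854601·(cosh(1.117671) − 1) = 58.751806
T_max/T_min = cosh(S/(2a)) = 1.692382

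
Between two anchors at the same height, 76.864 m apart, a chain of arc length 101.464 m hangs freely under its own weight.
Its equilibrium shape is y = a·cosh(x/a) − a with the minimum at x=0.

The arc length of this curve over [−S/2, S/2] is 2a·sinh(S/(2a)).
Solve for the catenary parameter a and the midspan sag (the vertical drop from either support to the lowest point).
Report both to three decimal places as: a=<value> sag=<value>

a=28.978 sag=29.447

seed: a₀ = √(S³/(24(L−S))) = √(76.864³/(24·24.600)) = 27.733923
iter 1: u=1.385740  f(a)=+2.473e+00  f'(a)=-2.139e+00  a ← 27.733923 − (+2.473e+00/-2.139e+00) = 28.890075
iter 2: u=1.330284  f(a)=+1.630e-01  f'(a)=-1.865e+00  a ← 28.890075 − (+1.630e-01/-1.865e+00) = 28.977480
iter 3: u=1.326271  f(a)=+8.193e-04  f'(a)=-1.847e+00  a ← 28.977480 − (+8.193e-04/-1.847e+00) = 28.977924
iter 4: u=1.326251  f(a)=+2.092e-08  f'(a)=-1.847e+00  a ← 28.977924 − (+2.092e-08/-1.847e+00) = 28.977924
iter 5: u=1.326251  f(a)=-1.421e-14  f'(a)=-1.847e+00  a ← 28.977924 − (-1.421e-14/-1.847e+00) = 28.977924
converged: |Δa| < 1e-12 after 5 iterations
sag = a·(cosh(S/(2a)) − 1) = 28.977924·(cosh(1.326251) − 1) = 29.446864
T_max/T_min = cosh(S/(2a)) = 2.016183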